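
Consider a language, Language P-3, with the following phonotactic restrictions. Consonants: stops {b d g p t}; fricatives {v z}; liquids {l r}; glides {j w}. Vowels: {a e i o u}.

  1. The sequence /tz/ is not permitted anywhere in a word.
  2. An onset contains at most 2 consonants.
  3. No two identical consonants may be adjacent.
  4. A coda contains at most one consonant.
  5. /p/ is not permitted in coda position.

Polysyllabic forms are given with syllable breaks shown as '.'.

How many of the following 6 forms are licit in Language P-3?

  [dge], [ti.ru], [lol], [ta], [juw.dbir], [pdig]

6

[dge] — σ1 onset /dg/ (2C), coda /∅/ ok → licit
[ti.ru] — σ1 onset /t/, coda /∅/ ok; σ2 onset /r/, coda /∅/ ok → licit
[lol] — σ1 onset /l/, coda /l/ ok → licit
[ta] — σ1 onset /t/, coda /∅/ ok → licit
[juw.dbir] — σ1 onset /j/, coda /w/ ok; σ2 onset /db/ (2C), coda /r/ ok → licit
[pdig] — σ1 onset /pd/ (2C), coda /g/ ok → licit
Licit: [dge], [ti.ru], [lol], [ta], [juw.dbir], [pdig] → 6.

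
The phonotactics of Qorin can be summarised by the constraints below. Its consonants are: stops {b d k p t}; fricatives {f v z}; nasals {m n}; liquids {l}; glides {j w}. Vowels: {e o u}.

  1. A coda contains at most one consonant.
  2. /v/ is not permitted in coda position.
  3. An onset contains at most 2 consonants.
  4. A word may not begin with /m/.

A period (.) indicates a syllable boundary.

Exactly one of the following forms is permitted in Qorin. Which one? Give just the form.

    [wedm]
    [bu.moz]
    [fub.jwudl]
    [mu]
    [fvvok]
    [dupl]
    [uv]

[bu.moz]

[wedm] — violates constraint 1: syllable 1 coda /dm/ has 2 consonants (> 1) → not permitted
[bu.moz] — σ1 onset /b/, coda /∅/ ok; σ2 onset /m/, coda /z/ ok → permitted
[fub.jwudl] — violates constraint 1: syllable 2 coda /dl/ has 2 consonants (> 1) → not permitted
[mu] — violates constraint 4: word begins with /m/ → not permitted
[fvvok] — violates constraint 3: syllable 1 onset /fvv/ has 3 consonants (> 2) → not permitted
[dupl] — violates constraint 1: syllable 1 coda /pl/ has 2 consonants (> 1) → not permitted
[uv] — violates constraint 2: syllable 1 coda contains /v/ → not permitted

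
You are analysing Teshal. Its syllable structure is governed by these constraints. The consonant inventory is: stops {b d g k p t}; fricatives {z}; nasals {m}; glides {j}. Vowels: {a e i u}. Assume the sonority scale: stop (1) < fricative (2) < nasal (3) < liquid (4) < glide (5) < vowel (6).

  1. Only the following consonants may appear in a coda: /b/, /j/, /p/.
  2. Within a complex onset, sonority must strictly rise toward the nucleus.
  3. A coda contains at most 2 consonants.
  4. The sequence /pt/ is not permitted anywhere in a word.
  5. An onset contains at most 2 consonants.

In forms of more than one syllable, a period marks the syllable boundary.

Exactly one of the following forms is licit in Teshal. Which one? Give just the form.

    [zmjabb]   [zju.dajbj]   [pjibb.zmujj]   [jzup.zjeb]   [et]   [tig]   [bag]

[pjibb.zmujj]

[zmjabb] — violates constraint 5: syllable 1 onset /zmj/ has 3 consonants (> 2) → illicit
[zju.dajbj] — violates constraint 3: syllable 2 coda /jbj/ has 3 consonants (> 2) → illicit
[pjibb.zmujj] — σ1 onset /pj/ (1→5 rises), coda /bb/ (2C) ok; σ2 onset /zm/ (2→3 rises), coda /jj/ (2C) ok → licit
[jzup.zjeb] — violates constraint 2: syllable 1 onset /jz/: /j/ (glide, 5) → /z/ (fricative, 2) does not rise → illicit
[et] — violates constraint 1: syllable 1 coda contains /t/, which is not a licensed coda consonant → illicit
[tig] — violates constraint 1: syllable 1 coda contains /g/, which is not a licensed coda consonant → illicit
[bag] — violates constraint 1: syllable 1 coda contains /g/, which is not a licensed coda consonant → illicit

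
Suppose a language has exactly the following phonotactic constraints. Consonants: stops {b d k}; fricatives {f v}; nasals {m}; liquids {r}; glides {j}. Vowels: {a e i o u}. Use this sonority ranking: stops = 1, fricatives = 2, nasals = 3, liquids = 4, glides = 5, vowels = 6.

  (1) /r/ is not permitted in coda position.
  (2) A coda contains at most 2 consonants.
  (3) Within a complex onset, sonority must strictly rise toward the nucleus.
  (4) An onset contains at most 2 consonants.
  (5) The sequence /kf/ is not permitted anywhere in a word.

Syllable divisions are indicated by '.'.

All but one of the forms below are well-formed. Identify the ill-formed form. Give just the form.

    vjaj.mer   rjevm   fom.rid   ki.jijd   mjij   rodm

vjaj.mer — violates constraint 1: syllable 2 coda contains /r/ → ill-formed
rjevm — σ1 onset /rj/ (4→5 rises), coda /vm/ (2C) ok → well-formed
fom.rid — σ1 onset /f/, coda /m/ ok; σ2 onset /r/, coda /d/ ok → well-formed
ki.jijd — σ1 onset /k/, coda /∅/ ok; σ2 onset /j/, coda /jd/ (2C) ok → well-formed
mjij — σ1 onset /mj/ (3→5 rises), coda /j/ ok → well-formed
rodm — σ1 onset /r/, coda /dm/ (2C) ok → well-formed

vjaj.mer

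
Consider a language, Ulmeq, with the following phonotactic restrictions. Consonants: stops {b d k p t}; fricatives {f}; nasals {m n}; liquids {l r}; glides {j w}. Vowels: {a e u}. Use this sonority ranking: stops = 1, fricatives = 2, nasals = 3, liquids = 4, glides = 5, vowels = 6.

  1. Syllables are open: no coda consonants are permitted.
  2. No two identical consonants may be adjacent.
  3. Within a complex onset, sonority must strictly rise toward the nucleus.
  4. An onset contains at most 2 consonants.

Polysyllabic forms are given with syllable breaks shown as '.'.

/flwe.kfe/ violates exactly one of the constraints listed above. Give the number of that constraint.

4

/flwe.kfe/: syllable 1 onset /flw/ has 3 consonants (> 2).
This is a violation of constraint 4: "An onset contains at most 2 consonants."
The remaining constraints (1, 2, 3) are satisfied.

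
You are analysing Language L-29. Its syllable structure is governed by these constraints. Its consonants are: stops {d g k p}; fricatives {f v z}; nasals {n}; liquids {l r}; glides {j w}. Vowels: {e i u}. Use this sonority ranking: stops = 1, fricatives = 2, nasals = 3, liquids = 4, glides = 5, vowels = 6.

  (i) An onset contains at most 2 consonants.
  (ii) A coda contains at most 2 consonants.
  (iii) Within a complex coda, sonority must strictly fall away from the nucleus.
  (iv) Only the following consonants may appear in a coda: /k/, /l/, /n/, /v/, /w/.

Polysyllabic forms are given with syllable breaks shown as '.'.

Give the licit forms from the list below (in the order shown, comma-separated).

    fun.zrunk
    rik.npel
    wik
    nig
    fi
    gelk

fun.zrunk — σ1 onset /f/, coda /n/ ok; σ2 onset /zr/ (2C), coda /nk/ (3→1 falls) ok → licit
rik.npel — σ1 onset /r/, coda /k/ ok; σ2 onset /np/ (2C), coda /l/ ok → licit
wik — σ1 onset /w/, coda /k/ ok → licit
nig — violates constraint (iv): syllable 1 coda contains /g/, which is not a licensed coda consonant → illicit
fi — σ1 onset /f/, coda /∅/ ok → licit
gelk — σ1 onset /g/, coda /lk/ (4→1 falls) ok → licit

fun.zrunk, rik.npel, wik, fi, gelk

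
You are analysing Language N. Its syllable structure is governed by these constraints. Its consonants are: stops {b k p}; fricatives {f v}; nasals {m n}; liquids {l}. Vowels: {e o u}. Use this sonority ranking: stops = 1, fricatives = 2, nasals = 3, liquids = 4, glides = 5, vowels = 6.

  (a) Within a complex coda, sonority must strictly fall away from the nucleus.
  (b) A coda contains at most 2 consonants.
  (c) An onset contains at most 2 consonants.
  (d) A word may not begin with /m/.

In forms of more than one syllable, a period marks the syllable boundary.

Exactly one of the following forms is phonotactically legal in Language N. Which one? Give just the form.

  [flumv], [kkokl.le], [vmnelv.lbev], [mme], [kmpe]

[flumv] — σ1 onset /fl/ (2C), coda /mv/ (3→2 falls) ok → phonotactically legal
[kkokl.le] — violates constraint (a): syllable 1 coda /kl/: /k/ (stop, 1) → /l/ (liquid, 4) does not fall → phonotactically illegal
[vmnelv.lbev] — violates constraint (c): syllable 1 onset /vmn/ has 3 consonants (> 2) → phonotactically illegal
[mme] — violates constraint (d): word begins with /m/ → phonotactically illegal
[kmpe] — violates constraint (c): syllable 1 onset /kmp/ has 3 consonants (> 2) → phonotactically illegal

[flumv]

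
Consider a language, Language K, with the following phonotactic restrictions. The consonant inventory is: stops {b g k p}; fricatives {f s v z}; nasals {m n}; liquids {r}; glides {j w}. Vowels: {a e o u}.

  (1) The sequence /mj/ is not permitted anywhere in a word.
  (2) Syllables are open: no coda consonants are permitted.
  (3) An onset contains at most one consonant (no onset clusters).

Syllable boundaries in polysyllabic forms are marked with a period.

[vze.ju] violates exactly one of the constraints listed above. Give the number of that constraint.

[vze.ju]: syllable 1 onset /vz/ has 2 consonants (> 1).
This is a violation of constraint 3: "An onset contains at most one consonant (no onset clusters)."
The remaining constraints (1, 2) are satisfied.

3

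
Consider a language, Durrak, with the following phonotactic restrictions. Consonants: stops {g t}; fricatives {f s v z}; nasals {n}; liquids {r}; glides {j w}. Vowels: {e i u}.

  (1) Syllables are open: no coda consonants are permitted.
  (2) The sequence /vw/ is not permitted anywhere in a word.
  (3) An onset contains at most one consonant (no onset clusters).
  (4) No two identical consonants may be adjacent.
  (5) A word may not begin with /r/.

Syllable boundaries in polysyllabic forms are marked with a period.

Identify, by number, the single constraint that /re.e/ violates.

5

/re.e/: word begins with /r/.
This is a violation of constraint 5: "A word may not begin with /r/."
The remaining constraints (1, 2, 3, 4) are satisfied.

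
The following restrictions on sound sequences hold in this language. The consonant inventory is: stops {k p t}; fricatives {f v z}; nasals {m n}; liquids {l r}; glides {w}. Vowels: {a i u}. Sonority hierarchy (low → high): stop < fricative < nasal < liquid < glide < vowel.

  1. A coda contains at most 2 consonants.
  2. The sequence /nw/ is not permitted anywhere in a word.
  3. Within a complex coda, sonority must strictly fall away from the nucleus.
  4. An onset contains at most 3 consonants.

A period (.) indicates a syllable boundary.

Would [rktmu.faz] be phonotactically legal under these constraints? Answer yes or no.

[rktmu.faz] — violates constraint 4: syllable 1 onset /rktm/ has 4 consonants (> 3) → phonotactically illegal

no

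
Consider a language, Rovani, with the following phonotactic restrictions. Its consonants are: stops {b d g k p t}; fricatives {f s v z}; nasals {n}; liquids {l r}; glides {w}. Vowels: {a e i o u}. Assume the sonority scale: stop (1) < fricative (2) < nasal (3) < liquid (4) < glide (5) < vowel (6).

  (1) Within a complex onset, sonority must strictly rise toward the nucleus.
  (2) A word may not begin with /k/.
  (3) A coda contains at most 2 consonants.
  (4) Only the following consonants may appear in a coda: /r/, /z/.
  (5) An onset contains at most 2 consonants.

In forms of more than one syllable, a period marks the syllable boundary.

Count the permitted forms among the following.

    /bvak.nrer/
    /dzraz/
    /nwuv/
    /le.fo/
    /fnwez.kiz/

/bvak.nrer/ — violates constraint 4: syllable 1 coda contains /k/, which is not a licensed coda consonant → not permitted
/dzraz/ — violates constraint 5: syllable 1 onset /dzr/ has 3 consonants (> 2) → not permitted
/nwuv/ — violates constraint 4: syllable 1 coda contains /v/, which is not a licensed coda consonant → not permitted
/le.fo/ — σ1 onset /l/, coda /∅/ ok; σ2 onset /f/, coda /∅/ ok → permitted
/fnwez.kiz/ — violates constraint 5: syllable 1 onset /fnw/ has 3 consonants (> 2) → not permitted
Permitted: /le.fo/ → 1.

1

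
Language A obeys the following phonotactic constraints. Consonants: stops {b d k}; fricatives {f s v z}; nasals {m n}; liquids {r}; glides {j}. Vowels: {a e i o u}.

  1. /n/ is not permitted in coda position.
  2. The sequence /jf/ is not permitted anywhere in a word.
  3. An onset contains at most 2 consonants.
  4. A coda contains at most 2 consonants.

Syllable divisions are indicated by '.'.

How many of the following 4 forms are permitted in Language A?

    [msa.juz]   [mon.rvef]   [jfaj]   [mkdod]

1

[msa.juz] — σ1 onset /ms/ (2C), coda /∅/ ok; σ2 onset /j/, coda /z/ ok → permitted
[mon.rvef] — violates constraint 1: syllable 1 coda contains /n/ → not permitted
[jfaj] — violates constraint 2: contains banned sequence /jf/ → not permitted
[mkdod] — violates constraint 3: syllable 1 onset /mkd/ has 3 consonants (> 2) → not permitted
Permitted: [msa.juz] → 1.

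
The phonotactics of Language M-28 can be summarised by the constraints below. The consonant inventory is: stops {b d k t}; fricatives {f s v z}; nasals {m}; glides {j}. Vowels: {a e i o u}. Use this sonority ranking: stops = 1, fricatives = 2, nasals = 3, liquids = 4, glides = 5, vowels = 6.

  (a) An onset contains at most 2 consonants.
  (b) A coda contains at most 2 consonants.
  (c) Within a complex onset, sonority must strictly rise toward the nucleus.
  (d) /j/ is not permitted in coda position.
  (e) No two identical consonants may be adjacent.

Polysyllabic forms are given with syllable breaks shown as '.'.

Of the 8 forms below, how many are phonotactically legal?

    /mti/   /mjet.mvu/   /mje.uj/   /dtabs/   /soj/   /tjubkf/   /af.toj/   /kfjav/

0

/mti/ — violates constraint (c): syllable 1 onset /mt/: /m/ (nasal, 3) → /t/ (stop, 1) does not rise → phonotactically illegal
/mjet.mvu/ — violates constraint (c): syllable 2 onset /mv/: /m/ (nasal, 3) → /v/ (fricative, 2) does not rise → phonotactically illegal
/mje.uj/ — violates constraint (d): syllable 2 coda contains /j/ → phonotactically illegal
/dtabs/ — violates constraint (c): syllable 1 onset /dt/: /d/ (stop, 1) → /t/ (stop, 1) does not rise → phonotactically illegal
/soj/ — violates constraint (d): syllable 1 coda contains /j/ → phonotactically illegal
/tjubkf/ — violates constraint (b): syllable 1 coda /bkf/ has 3 consonants (> 2) → phonotactically illegal
/af.toj/ — violates constraint (d): syllable 2 coda contains /j/ → phonotactically illegal
/kfjav/ — violates constraint (a): syllable 1 onset /kfj/ has 3 consonants (> 2) → phonotactically illegal
No form is phonotactically legal → 0.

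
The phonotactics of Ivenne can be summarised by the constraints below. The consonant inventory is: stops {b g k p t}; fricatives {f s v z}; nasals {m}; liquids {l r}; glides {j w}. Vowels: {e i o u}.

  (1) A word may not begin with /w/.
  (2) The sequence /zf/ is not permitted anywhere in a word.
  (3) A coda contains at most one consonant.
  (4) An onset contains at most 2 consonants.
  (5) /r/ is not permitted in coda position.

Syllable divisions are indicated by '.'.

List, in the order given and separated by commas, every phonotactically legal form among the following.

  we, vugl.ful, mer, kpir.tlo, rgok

we — violates constraint 1: word begins with /w/ → phonotactically illegal
vugl.ful — violates constraint 3: syllable 1 coda /gl/ has 2 consonants (> 1) → phonotactically illegal
mer — violates constraint 5: syllable 1 coda contains /r/ → phonotactically illegal
kpir.tlo — violates constraint 5: syllable 1 coda contains /r/ → phonotactically illegal
rgok — σ1 onset /rg/ (2C), coda /k/ ok → phonotactically legal

rgok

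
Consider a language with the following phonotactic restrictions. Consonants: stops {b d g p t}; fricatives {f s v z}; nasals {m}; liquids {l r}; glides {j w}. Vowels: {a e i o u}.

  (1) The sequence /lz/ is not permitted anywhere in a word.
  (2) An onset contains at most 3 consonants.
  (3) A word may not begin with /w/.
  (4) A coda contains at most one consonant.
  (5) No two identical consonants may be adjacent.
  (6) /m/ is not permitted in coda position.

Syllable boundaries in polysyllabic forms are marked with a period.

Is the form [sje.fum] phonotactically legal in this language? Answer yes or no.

[sje.fum] — violates constraint 6: syllable 2 coda contains /m/ → phonotactically illegal

no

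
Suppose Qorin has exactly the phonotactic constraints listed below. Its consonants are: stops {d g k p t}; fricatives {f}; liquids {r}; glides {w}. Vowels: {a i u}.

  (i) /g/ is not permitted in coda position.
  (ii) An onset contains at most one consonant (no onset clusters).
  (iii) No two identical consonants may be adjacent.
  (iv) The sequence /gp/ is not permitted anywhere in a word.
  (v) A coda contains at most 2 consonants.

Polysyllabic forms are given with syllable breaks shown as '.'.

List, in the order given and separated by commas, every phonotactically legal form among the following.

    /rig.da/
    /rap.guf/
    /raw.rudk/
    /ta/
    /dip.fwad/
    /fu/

/rap.guf/, /raw.rudk/, /ta/, /fu/

/rig.da/ — violates constraint (i): syllable 1 coda contains /g/ → phonotactically illegal
/rap.guf/ — σ1 onset /r/, coda /p/ ok; σ2 onset /g/, coda /f/ ok → phonotactically legal
/raw.rudk/ — σ1 onset /r/, coda /w/ ok; σ2 onset /r/, coda /dk/ (2C) ok → phonotactically legal
/ta/ — σ1 onset /t/, coda /∅/ ok → phonotactically legal
/dip.fwad/ — violates constraint (ii): syllable 2 onset /fw/ has 2 consonants (> 1) → phonotactically illegal
/fu/ — σ1 onset /f/, coda /∅/ ok → phonotactically legal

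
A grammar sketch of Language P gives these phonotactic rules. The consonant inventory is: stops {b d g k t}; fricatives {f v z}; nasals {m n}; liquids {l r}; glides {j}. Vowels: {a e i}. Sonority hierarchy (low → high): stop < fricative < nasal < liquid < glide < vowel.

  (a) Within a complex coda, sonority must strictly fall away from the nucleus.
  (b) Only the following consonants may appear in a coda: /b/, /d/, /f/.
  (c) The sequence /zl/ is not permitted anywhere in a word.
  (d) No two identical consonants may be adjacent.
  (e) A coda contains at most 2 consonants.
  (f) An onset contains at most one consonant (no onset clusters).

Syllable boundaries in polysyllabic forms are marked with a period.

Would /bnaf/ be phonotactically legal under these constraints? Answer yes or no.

no

/bnaf/ — violates constraint (f): syllable 1 onset /bn/ has 2 consonants (> 1) → phonotactically illegal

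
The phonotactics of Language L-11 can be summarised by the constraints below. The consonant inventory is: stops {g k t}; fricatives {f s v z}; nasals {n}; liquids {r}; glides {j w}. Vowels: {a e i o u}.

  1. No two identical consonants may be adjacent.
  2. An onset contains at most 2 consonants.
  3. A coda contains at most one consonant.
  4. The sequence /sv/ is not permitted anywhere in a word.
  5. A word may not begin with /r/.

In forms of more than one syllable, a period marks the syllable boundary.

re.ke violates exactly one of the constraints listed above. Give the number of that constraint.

5

re.ke: word begins with /r/.
This is a violation of constraint 5: "A word may not begin with /r/."
The remaining constraints (1, 2, 3, 4) are satisfied.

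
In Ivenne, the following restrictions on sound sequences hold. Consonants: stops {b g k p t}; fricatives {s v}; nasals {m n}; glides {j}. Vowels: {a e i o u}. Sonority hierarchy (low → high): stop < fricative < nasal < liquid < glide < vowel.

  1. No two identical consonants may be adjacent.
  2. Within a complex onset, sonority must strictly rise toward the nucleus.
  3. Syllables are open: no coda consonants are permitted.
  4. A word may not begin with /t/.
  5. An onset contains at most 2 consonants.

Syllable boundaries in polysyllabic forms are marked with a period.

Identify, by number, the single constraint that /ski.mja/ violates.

2

/ski.mja/: syllable 1 onset /sk/: /s/ (fricative, 2) → /k/ (stop, 1) does not rise.
This is a violation of constraint 2: "Within a complex onset, sonority must strictly rise toward the nucleus."
The remaining constraints (1, 3, 4, 5) are satisfied.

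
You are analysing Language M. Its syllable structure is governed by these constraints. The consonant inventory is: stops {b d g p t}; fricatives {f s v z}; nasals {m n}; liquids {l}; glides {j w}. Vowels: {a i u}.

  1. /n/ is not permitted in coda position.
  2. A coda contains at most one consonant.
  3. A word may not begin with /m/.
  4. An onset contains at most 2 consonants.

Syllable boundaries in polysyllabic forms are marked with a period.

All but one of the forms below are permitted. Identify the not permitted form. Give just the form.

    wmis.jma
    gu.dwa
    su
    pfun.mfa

pfun.mfa

wmis.jma — σ1 onset /wm/ (2C), coda /s/ ok; σ2 onset /jm/ (2C), coda /∅/ ok → permitted
gu.dwa — σ1 onset /g/, coda /∅/ ok; σ2 onset /dw/ (2C), coda /∅/ ok → permitted
su — σ1 onset /s/, coda /∅/ ok → permitted
pfun.mfa — violates constraint 1: syllable 1 coda contains /n/ → not permitted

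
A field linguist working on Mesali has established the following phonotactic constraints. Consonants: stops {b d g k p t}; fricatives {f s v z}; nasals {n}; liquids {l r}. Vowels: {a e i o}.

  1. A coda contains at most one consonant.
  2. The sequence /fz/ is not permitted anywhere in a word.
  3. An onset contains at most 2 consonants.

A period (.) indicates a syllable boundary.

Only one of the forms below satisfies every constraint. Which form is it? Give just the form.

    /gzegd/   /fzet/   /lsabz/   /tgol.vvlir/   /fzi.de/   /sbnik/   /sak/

/gzegd/ — violates constraint 1: syllable 1 coda /gd/ has 2 consonants (> 1) → ill-formed
/fzet/ — violates constraint 2: contains banned sequence /fz/ → ill-formed
/lsabz/ — violates constraint 1: syllable 1 coda /bz/ has 2 consonants (> 1) → ill-formed
/tgol.vvlir/ — violates constraint 3: syllable 2 onset /vvl/ has 3 consonants (> 2) → ill-formed
/fzi.de/ — violates constraint 2: contains banned sequence /fz/ → ill-formed
/sbnik/ — violates constraint 3: syllable 1 onset /sbn/ has 3 consonants (> 2) → ill-formed
/sak/ — σ1 onset /s/, coda /k/ ok → well-formed

/sak/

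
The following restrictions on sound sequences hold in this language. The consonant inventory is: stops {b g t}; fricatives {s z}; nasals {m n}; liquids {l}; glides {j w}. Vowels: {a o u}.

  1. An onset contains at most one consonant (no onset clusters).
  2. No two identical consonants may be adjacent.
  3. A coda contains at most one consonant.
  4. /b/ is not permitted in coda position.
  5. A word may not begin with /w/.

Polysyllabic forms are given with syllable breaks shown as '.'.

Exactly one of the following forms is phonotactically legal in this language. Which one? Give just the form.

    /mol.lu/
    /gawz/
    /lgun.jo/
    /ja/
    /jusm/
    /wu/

/mol.lu/ — violates constraint 2: adjacent identical consonants /ll/ → phonotactically illegal
/gawz/ — violates constraint 3: syllable 1 coda /wz/ has 2 consonants (> 1) → phonotactically illegal
/lgun.jo/ — violates constraint 1: syllable 1 onset /lg/ has 2 consonants (> 1) → phonotactically illegal
/ja/ — σ1 onset /j/, coda /∅/ ok → phonotactically legal
/jusm/ — violates constraint 3: syllable 1 coda /sm/ has 2 consonants (> 1) → phonotactically illegal
/wu/ — violates constraint 5: word begins with /w/ → phonotactically illegal

/ja/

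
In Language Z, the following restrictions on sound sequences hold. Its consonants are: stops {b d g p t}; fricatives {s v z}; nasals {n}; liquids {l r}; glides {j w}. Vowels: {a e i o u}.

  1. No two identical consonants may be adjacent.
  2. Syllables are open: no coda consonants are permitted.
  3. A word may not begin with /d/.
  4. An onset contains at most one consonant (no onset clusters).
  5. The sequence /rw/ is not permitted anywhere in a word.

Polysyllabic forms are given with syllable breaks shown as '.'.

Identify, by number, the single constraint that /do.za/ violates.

/do.za/: word begins with /d/.
This is a violation of constraint 3: "A word may not begin with /d/."
The remaining constraints (1, 2, 4, 5) are satisfied.

3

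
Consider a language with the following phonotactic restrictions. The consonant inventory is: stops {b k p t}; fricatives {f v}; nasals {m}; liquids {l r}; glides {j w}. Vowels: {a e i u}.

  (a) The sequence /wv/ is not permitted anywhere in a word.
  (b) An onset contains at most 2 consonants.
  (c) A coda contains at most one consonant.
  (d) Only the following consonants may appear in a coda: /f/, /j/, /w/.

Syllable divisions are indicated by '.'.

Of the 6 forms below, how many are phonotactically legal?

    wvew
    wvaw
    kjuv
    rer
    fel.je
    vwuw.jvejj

wvew — violates constraint (a): contains banned sequence /wv/ → phonotactically illegal
wvaw — violates constraint (a): contains banned sequence /wv/ → phonotactically illegal
kjuv — violates constraint (d): syllable 1 coda contains /v/, which is not a licensed coda consonant → phonotactically illegal
rer — violates constraint (d): syllable 1 coda contains /r/, which is not a licensed coda consonant → phonotactically illegal
fel.je — violates constraint (d): syllable 1 coda contains /l/, which is not a licensed coda consonant → phonotactically illegal
vwuw.jvejj — violates constraint (c): syllable 2 coda /jj/ has 2 consonants (> 1) → phonotactically illegal
No form is phonotactically legal → 0.

0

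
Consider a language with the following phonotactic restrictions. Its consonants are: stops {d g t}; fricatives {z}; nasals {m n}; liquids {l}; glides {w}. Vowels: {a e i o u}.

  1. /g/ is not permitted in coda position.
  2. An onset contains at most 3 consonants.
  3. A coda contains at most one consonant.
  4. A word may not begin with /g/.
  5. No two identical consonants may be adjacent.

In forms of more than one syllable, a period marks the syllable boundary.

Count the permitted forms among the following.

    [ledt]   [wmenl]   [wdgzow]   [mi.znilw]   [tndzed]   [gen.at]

[ledt] — violates constraint 3: syllable 1 coda /dt/ has 2 consonants (> 1) → not permitted
[wmenl] — violates constraint 3: syllable 1 coda /nl/ has 2 consonants (> 1) → not permitted
[wdgzow] — violates constraint 2: syllable 1 onset /wdgz/ has 4 consonants (> 3) → not permitted
[mi.znilw] — violates constraint 3: syllable 2 coda /lw/ has 2 consonants (> 1) → not permitted
[tndzed] — violates constraint 2: syllable 1 onset /tndz/ has 4 consonants (> 3) → not permitted
[gen.at] — violates constraint 4: word begins with /g/ → not permitted
No form is permitted → 0.

0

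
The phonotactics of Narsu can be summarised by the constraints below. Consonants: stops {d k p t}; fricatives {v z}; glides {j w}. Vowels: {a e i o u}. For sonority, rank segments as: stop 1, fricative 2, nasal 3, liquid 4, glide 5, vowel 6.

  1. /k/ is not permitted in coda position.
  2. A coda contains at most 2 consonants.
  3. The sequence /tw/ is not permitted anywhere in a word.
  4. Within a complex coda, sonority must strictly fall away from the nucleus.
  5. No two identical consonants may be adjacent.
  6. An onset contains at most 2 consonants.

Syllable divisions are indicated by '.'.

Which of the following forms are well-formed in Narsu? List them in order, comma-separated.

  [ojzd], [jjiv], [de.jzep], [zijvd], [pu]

[de.jzep], [pu]

[ojzd] — violates constraint 2: syllable 1 coda /jzd/ has 3 consonants (> 2) → ill-formed
[jjiv] — violates constraint 5: adjacent identical consonants /jj/ → ill-formed
[de.jzep] — σ1 onset /d/, coda /∅/ ok; σ2 onset /jz/ (2C), coda /p/ ok → well-formed
[zijvd] — violates constraint 2: syllable 1 coda /jvd/ has 3 consonants (> 2) → ill-formed
[pu] — σ1 onset /p/, coda /∅/ ok → well-formed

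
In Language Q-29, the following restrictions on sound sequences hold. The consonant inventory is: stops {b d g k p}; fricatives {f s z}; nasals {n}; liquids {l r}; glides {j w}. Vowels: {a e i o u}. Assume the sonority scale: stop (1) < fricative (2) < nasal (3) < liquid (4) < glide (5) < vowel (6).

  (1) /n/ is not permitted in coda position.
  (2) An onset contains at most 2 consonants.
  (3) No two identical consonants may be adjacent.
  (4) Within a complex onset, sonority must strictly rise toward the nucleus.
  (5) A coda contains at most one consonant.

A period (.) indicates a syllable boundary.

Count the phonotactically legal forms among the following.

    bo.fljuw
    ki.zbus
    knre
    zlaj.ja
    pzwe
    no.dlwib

bo.fljuw — violates constraint 2: syllable 2 onset /flj/ has 3 consonants (> 2) → phonotactically illegal
ki.zbus — violates constraint 4: syllable 2 onset /zb/: /z/ (fricative, 2) → /b/ (stop, 1) does not rise → phonotactically illegal
knre — violates constraint 2: syllable 1 onset /knr/ has 3 consonants (> 2) → phonotactically illegal
zlaj.ja — violates constraint 3: adjacent identical consonants /jj/ → phonotactically illegal
pzwe — violates constraint 2: syllable 1 onset /pzw/ has 3 consonants (> 2) → phonotactically illegal
no.dlwib — violates constraint 2: syllable 2 onset /dlw/ has 3 consonants (> 2) → phonotactically illegal
No form is phonotactically legal → 0.

0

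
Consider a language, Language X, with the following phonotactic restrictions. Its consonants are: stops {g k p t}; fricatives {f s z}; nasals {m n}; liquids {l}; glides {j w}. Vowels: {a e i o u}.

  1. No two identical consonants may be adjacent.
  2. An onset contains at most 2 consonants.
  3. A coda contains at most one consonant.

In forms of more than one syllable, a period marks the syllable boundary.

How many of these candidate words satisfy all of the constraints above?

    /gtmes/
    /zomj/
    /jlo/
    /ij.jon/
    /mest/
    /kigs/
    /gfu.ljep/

/gtmes/ — violates constraint 2: syllable 1 onset /gtm/ has 3 consonants (> 2) → illicit
/zomj/ — violates constraint 3: syllable 1 coda /mj/ has 2 consonants (> 1) → illicit
/jlo/ — σ1 onset /jl/ (2C), coda /∅/ ok → licit
/ij.jon/ — violates constraint 1: adjacent identical consonants /jj/ → illicit
/mest/ — violates constraint 3: syllable 1 coda /st/ has 2 consonants (> 1) → illicit
/kigs/ — violates constraint 3: syllable 1 coda /gs/ has 2 consonants (> 1) → illicit
/gfu.ljep/ — σ1 onset /gf/ (2C), coda /∅/ ok; σ2 onset /lj/ (2C), coda /p/ ok → licit
Licit: /jlo/, /gfu.ljep/ → 2.

2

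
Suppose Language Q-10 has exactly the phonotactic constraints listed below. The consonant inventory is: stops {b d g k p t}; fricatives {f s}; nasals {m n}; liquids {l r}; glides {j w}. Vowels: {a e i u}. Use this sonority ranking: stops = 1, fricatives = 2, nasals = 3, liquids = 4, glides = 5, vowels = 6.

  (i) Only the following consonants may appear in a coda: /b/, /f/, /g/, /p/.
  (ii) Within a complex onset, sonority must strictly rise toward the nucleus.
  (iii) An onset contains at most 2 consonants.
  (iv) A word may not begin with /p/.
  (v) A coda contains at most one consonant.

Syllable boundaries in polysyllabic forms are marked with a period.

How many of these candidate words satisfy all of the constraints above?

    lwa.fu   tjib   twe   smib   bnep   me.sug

lwa.fu — σ1 onset /lw/ (4→5 rises), coda /∅/ ok; σ2 onset /f/, coda /∅/ ok → licit
tjib — σ1 onset /tj/ (1→5 rises), coda /b/ ok → licit
twe — σ1 onset /tw/ (1→5 rises), coda /∅/ ok → licit
smib — σ1 onset /sm/ (2→3 rises), coda /b/ ok → licit
bnep — σ1 onset /bn/ (1→3 rises), coda /p/ ok → licit
me.sug — σ1 onset /m/, coda /∅/ ok; σ2 onset /s/, coda /g/ ok → licit
Licit: lwa.fu, tjib, twe, smib, bnep, me.sug → 6.

6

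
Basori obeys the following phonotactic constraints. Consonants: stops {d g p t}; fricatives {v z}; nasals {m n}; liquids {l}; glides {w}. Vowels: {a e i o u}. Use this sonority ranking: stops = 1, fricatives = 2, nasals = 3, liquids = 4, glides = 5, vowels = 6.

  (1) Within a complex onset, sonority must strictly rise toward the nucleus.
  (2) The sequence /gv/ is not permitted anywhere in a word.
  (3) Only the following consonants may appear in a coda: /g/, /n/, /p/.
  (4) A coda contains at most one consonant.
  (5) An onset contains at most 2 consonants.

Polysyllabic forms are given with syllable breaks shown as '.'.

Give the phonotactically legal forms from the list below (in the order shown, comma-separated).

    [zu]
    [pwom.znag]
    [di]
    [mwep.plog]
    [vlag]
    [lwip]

[zu], [di], [mwep.plog], [vlag], [lwip]

[zu] — σ1 onset /z/, coda /∅/ ok → phonotactically legal
[pwom.znag] — violates constraint 3: syllable 1 coda contains /m/, which is not a licensed coda consonant → phonotactically illegal
[di] — σ1 onset /d/, coda /∅/ ok → phonotactically legal
[mwep.plog] — σ1 onset /mw/ (3→5 rises), coda /p/ ok; σ2 onset /pl/ (1→4 rises), coda /g/ ok → phonotactically legal
[vlag] — σ1 onset /vl/ (2→4 rises), coda /g/ ok → phonotactically legal
[lwip] — σ1 onset /lw/ (4→5 rises), coda /p/ ok → phonotactically legal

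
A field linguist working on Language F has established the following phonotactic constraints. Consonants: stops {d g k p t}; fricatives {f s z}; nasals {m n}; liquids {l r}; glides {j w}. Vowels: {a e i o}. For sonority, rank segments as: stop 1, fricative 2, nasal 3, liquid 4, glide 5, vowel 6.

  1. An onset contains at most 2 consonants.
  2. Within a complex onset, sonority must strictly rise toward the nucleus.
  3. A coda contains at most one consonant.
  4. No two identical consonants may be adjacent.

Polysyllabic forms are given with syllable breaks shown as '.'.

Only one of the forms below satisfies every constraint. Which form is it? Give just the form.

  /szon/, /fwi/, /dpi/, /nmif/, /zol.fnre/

/szon/ — violates constraint 2: syllable 1 onset /sz/: /s/ (fricative, 2) → /z/ (fricative, 2) does not rise → not permitted
/fwi/ — σ1 onset /fw/ (2→5 rises), coda /∅/ ok → permitted
/dpi/ — violates constraint 2: syllable 1 onset /dp/: /d/ (stop, 1) → /p/ (stop, 1) does not rise → not permitted
/nmif/ — violates constraint 2: syllable 1 onset /nm/: /n/ (nasal, 3) → /m/ (nasal, 3) does not rise → not permitted
/zol.fnre/ — violates constraint 1: syllable 2 onset /fnr/ has 3 consonants (> 2) → not permitted

/fwi/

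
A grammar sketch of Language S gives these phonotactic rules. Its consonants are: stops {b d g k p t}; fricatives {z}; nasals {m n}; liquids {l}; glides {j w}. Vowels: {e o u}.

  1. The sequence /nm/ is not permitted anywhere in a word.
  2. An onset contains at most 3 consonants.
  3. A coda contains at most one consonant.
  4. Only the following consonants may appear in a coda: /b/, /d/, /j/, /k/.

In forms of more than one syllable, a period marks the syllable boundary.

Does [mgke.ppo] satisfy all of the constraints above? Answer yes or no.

yes

[mgke.ppo] — σ1 onset /mgk/ (3C), coda /∅/ ok; σ2 onset /pp/ (2C), coda /∅/ ok → permitted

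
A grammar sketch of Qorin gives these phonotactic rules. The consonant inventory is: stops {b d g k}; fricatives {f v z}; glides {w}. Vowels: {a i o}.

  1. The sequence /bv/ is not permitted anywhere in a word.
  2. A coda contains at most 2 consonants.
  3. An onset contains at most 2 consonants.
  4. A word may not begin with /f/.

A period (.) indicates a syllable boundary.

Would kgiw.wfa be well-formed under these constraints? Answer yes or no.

yes

kgiw.wfa — σ1 onset /kg/ (2C), coda /w/ ok; σ2 onset /wf/ (2C), coda /∅/ ok → well-formed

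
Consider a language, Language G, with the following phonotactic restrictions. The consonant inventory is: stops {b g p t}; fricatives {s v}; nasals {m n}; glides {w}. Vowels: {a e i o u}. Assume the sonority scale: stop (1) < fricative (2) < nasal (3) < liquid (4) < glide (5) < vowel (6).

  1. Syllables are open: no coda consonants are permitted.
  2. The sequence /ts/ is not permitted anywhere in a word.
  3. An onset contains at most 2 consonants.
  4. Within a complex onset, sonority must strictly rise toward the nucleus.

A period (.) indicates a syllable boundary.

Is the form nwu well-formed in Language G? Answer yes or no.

nwu — σ1 onset /nw/ (3→5 rises), coda /∅/ ok → well-formed

yes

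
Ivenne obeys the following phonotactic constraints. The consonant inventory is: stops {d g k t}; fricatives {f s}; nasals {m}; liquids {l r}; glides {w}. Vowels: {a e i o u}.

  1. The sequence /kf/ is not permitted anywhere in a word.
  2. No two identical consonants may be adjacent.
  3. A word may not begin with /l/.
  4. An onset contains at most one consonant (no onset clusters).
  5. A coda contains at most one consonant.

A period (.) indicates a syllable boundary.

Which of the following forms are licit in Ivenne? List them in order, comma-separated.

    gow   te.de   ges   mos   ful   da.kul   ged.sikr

gow, te.de, ges, mos, ful, da.kul

gow — σ1 onset /g/, coda /w/ ok → licit
te.de — σ1 onset /t/, coda /∅/ ok; σ2 onset /d/, coda /∅/ ok → licit
ges — σ1 onset /g/, coda /s/ ok → licit
mos — σ1 onset /m/, coda /s/ ok → licit
ful — σ1 onset /f/, coda /l/ ok → licit
da.kul — σ1 onset /d/, coda /∅/ ok; σ2 onset /k/, coda /l/ ok → licit
ged.sikr — violates constraint 5: syllable 2 coda /kr/ has 2 consonants (> 1) → illicit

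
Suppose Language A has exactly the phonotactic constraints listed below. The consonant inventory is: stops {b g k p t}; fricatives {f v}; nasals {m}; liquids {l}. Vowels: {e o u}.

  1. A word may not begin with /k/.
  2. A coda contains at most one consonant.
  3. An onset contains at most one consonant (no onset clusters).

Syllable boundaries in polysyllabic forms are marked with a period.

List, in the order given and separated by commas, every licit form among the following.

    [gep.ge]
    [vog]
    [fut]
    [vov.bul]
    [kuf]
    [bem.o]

[gep.ge], [vog], [fut], [vov.bul], [bem.o]

[gep.ge] — σ1 onset /g/, coda /p/ ok; σ2 onset /g/, coda /∅/ ok → licit
[vog] — σ1 onset /v/, coda /g/ ok → licit
[fut] — σ1 onset /f/, coda /t/ ok → licit
[vov.bul] — σ1 onset /v/, coda /v/ ok; σ2 onset /b/, coda /l/ ok → licit
[kuf] — violates constraint 1: word begins with /k/ → illicit
[bem.o] — σ1 onset /b/, coda /m/ ok; σ2 onset /∅/, coda /∅/ ok → licit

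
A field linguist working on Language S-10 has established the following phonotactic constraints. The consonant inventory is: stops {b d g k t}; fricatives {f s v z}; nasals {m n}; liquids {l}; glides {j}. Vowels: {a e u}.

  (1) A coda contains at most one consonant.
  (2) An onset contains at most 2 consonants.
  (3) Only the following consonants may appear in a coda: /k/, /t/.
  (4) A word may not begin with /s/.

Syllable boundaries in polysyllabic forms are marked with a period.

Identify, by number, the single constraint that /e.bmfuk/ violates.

2

/e.bmfuk/: syllable 2 onset /bmf/ has 3 consonants (> 2).
This is a violation of constraint 2: "An onset contains at most 2 consonants."
The remaining constraints (1, 3, 4) are satisfied.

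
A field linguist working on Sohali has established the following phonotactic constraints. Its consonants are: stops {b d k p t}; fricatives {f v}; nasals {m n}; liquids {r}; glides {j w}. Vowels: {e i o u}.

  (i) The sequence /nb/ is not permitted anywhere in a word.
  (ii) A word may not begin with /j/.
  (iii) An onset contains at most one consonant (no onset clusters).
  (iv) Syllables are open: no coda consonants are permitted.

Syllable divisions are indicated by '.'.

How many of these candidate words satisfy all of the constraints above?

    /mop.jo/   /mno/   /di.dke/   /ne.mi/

/mop.jo/ — violates constraint (iv): syllable 1 coda /p/ has 1 consonant (> 0) → ill-formed
/mno/ — violates constraint (iii): syllable 1 onset /mn/ has 2 consonants (> 1) → ill-formed
/di.dke/ — violates constraint (iii): syllable 2 onset /dk/ has 2 consonants (> 1) → ill-formed
/ne.mi/ — σ1 onset /n/, coda /∅/ ok; σ2 onset /m/, coda /∅/ ok → well-formed
Well-formed: /ne.mi/ → 1.

1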